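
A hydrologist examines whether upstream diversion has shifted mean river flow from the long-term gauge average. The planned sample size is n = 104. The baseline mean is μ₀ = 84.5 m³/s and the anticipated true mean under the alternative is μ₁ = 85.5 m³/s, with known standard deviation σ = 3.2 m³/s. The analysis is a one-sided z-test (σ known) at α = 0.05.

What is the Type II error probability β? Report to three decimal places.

Standardized effect: d = |μ₁ − μ₀| / σ = |85.5 − 84.5| / 3.2 = 0.3125
Noncentrality parameter: δ = d·√n = 0.3125 × √104 = 3.1869
One-sided α = 0.05 → critical value z_{0.05} = 1.645.
Power = Φ(δ − 1.645) = Φ(1.542) = 0.9385.
Type II error: β = 1 − power = 1 − 0.9385 = 0.0615.

β ≈ 0.062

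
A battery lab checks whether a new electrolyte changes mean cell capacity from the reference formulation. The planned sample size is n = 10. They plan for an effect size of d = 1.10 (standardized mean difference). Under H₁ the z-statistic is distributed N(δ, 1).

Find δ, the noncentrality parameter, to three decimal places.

The noncentrality parameter scales effect size by the design's sample-size factor: δ = d·√n = 1.10 × √10 = 3.4785

δ ≈ 3.479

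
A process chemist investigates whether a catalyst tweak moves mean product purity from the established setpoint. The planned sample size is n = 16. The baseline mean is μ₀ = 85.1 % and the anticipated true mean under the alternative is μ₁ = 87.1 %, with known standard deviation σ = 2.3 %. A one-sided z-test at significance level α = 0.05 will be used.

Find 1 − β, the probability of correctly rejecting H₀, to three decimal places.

Standardized effect: d = |μ₁ − μ₀| / σ = |87.1 − 85.1| / 2.3 = 0.8696
Noncentrality parameter: δ = d·√n = 0.8696 × √16 = 3.4783
Critical value for a one-sided test at α = 0.05: z_α = 1.645.
Power = Φ(δ − 1.645) = Φ(1.833) = 0.9666.

Power ≈ 0.967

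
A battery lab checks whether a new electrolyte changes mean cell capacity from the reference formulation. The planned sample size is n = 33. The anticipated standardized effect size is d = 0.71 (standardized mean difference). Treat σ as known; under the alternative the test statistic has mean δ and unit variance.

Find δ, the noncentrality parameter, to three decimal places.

δ ≈ 4.079

The noncentrality parameter scales effect size by the design's sample-size factor: δ = d·√n = 0.71 × √33 = 4.0786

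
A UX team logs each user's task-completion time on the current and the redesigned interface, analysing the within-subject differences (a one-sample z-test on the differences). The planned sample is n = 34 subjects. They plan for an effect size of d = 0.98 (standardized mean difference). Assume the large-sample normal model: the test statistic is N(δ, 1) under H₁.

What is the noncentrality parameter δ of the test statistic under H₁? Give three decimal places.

δ ≈ 5.714

δ = d·√n = 0.98 × √34 = 5.7143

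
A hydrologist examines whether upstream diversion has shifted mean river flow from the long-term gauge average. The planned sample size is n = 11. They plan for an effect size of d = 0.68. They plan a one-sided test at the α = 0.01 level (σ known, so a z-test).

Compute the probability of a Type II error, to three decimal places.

β ≈ 0.528

Noncentrality parameter: δ = d·√n = 0.68 × √11 = 2.2553
One-sided α = 0.01 → critical value z_{0.01} = 2.326.
Power = P(Z > 2.326 − δ) = Φ(-0.071) = 0.4717.
Type II error: β = 1 − power = 1 − 0.4717 = 0.5283.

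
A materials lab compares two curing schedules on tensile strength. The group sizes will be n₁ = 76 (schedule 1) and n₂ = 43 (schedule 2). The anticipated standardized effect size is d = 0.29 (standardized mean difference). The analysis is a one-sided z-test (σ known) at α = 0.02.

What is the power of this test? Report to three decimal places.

Power ≈ 0.297

Noncentrality parameter: δ = d / √(1/n₁ + 1/n₂) = 0.29 / √(1/76 + 1/43) = 1.5197
One-sided α = 0.02 → critical value z_{0.02} = 2.054.
Power = Φ(δ − 2.054) = Φ(-0.534) = 0.2967.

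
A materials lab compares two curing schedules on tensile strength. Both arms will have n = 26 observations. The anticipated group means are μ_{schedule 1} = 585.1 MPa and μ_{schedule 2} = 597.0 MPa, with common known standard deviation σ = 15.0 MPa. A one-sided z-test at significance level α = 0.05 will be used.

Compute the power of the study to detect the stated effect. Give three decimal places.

Standardized effect: d = |μ_{schedule 1} − μ_{schedule 2}| / σ = |585.1 − 597.0| / 15.0 = 0.7933
Noncentrality parameter: δ = d·√(n/2) = 0.7933 × √(26/2) = 2.8604
One-sided α = 0.05 → critical value z_{0.05} = 1.645.
Power = Φ(δ − 1.645) = Φ(1.216) = 0.8879.

Power ≈ 0.888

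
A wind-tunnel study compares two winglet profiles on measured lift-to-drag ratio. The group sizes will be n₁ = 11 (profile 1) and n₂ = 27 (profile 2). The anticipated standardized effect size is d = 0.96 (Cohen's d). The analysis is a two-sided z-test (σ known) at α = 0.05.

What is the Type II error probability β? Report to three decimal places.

Noncentrality parameter: λ = d / √(1/n₁ + 1/n₂) = 0.96 / √(1/11 + 1/27) = 2.6838
Critical value for a two-sided test at α = 0.05: z_{α/2} = 1.960.
Power = Φ(λ − 1.960) + Φ(−λ − 1.960) = Φ(0.724) + Φ(-4.644) = 0.7654 + 0.0000 = 0.7654.
Type II error: β = 1 − power = 1 − 0.7654 = 0.2346.

β ≈ 0.235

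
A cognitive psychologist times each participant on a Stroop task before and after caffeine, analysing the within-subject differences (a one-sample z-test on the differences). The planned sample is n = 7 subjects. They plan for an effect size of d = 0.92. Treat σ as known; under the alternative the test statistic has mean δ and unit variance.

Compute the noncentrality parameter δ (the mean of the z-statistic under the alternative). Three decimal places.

The noncentrality parameter scales effect size by the design's sample-size factor: δ = d·√n = 0.92 × √7 = 2.4341

δ ≈ 2.434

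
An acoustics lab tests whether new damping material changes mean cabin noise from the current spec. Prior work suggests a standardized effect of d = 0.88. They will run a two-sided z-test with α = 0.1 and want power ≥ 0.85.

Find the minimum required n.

n = 10

For power 0.85 need Φ(δ − z_{0.05}) = 0.85, so δ = z_{0.05} + z_{0.15} = 1.645 + 1.036 = 2.681.
(The Φ(−δ − z_{α/2}) term is vanishingly small for δ > 0 and is dropped in the standard sample-size formula.)
δ = d·√n ⇒ n = (δ/d)² = (2.681 / 0.88)² = 9.28.
Round up to the next whole unit.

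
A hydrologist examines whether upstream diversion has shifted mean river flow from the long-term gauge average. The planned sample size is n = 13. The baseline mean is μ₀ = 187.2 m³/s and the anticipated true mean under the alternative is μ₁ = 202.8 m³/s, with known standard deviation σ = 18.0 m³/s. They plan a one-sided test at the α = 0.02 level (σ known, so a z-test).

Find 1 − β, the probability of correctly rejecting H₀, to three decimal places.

Power ≈ 0.858

Standardized effect: d = |μ₁ − μ₀| / σ = |202.8 − 187.2| / 18.0 = 0.8667
Noncentrality parameter: δ = d·√n = 0.8667 × √13 = 3.1248
One-sided α = 0.02 → critical value z_{0.02} = 2.054.
Power = Φ(δ − 2.054) = Φ(1.071) = 0.8579.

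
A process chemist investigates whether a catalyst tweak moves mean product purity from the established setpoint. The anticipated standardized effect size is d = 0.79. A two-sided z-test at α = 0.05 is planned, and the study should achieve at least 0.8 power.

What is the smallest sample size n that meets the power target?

n = 13

Set Φ(δ − 1.960) = 0.8; then δ − 1.960 = Φ⁻¹(0.8) = 0.842, giving δ = 2.802.
(For δ > 0 the lower-tail rejection region contributes negligibly to power, so the one-term inversion is standard.)
δ = d·√n ⇒ n = (δ/d)² = (2.802 / 0.79)² = 12.58.
Rounding up, n = 13.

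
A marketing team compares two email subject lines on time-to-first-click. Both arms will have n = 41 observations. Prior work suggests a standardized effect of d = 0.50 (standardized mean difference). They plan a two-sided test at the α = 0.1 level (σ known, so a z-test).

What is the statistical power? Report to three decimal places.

Noncentrality parameter: δ = d·√(n/2) = 0.50 × √(41/2) = 2.2638
Critical value for a two-sided test at α = 0.1: z_{α/2} = 1.645.
Power = Φ(δ − 1.645) + Φ(−δ − 1.645) = Φ(0.619) + Φ(-3.909) = 0.7320 + 0.0000 = 0.7321.

Power ≈ 0.732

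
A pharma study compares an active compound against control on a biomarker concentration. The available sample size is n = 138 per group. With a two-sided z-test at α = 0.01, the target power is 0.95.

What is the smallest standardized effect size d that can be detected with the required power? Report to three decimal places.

d ≈ 0.508

Required noncentrality: δ = z_{0.005} + z_{0.05} = 2.576 + 1.645 = 4.221.
(Lower-tail contribution to power is negligible for δ > 0.)
δ = d·√(n/2) ⇒ d = δ/√(n/2) = 4.221/√(138/2) = 0.5081.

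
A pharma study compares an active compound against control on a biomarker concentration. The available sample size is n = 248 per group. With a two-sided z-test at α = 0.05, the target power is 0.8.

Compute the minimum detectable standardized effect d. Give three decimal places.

Need Φ(δ − 1.960) = 0.8, so δ = 1.960 + 0.842 = 2.802.
(The second rejection-region term Φ(−δ − z_{α/2}) is negligible and dropped.)
δ = d·√(n/2) ⇒ d = δ/√(n/2) = 2.802/√(248/2) = 0.2516.

d ≈ 0.252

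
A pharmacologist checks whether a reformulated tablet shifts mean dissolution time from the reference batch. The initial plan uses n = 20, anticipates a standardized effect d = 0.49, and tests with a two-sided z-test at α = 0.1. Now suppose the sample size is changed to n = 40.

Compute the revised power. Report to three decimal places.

Power ≈ 0.927

With n = 40: δ = d·√n = 0.49 × √40 = 3.0990. Critical value z_{0.05} = 1.645.
Revised power = Φ(δ − 1.645) + Φ(−δ − 1.645) = Φ(1.454) + Φ(-4.744) = 0.9271 + 0.0000 = 0.9271.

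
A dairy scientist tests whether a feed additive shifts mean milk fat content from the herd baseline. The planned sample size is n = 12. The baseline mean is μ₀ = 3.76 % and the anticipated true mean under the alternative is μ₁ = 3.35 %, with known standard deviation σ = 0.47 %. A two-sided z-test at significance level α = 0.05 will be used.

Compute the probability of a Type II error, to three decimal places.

β ≈ 0.144

Standardized effect: d = |μ₁ − μ₀| / σ = |3.35 − 3.76| / 0.47 = 0.8723
Noncentrality parameter: δ = d·√n = 0.8723 × √12 = 3.0219
Critical value for a two-sided test at α = 0.05: z_{α/2} = 1.960.
Power = Φ(δ − 1.960) + Φ(−δ − 1.960) = Φ(1.062) + Φ(-4.982) = 0.8559 + 0.0000 = 0.8559.
Type II error: β = 1 − power = 1 − 0.8559 = 0.1441.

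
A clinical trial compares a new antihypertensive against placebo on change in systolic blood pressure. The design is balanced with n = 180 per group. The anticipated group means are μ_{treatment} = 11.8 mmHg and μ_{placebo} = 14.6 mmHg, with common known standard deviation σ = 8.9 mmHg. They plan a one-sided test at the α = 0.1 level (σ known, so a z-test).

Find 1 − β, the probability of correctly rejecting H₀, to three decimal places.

Standardized effect: d = |μ_{treatment} − μ_{placebo}| / σ = |11.8 − 14.6| / 8.9 = 0.3146
Noncentrality parameter: δ = d·√(n/2) = 0.3146 × √(180/2) = 2.9846
One-sided α = 0.1 → critical value z_{0.1} = 1.282.
Power = P(Z > 1.282 − δ) = Φ(1.703) = 0.9557.

Power ≈ 0.956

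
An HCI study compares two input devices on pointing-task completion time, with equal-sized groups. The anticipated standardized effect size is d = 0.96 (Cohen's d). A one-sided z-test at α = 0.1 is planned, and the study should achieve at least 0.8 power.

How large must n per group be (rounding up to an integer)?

n = 10 per group

For power 0.8 need Φ(δ − z_{0.1}) = 0.8, so δ = z_{0.1} + z_{0.20} = 1.282 + 0.842 = 2.123.
δ = d·√(n/2) ⇒ n = 2(δ/d)² = 2 × (2.123 / 0.96)² = 9.78.
Rounding up, n = 10 per group.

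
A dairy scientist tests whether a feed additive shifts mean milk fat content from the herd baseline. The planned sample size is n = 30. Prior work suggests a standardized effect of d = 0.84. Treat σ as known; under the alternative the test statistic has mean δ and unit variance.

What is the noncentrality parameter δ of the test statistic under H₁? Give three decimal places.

The noncentrality parameter scales effect size by the design's sample-size factor: δ = d·√n = 0.84 × √30 = 4.6009

δ ≈ 4.601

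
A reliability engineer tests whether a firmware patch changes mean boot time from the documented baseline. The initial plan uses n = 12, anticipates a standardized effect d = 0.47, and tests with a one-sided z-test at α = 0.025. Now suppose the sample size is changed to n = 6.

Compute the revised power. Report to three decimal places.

Power ≈ 0.209

With n = 6: δ = d·√n = 0.47 × √6 = 1.1513. Critical value z_{0.025} = 1.960.
Revised power = Φ(δ − 1.960) = Φ(-0.809) = 0.2093.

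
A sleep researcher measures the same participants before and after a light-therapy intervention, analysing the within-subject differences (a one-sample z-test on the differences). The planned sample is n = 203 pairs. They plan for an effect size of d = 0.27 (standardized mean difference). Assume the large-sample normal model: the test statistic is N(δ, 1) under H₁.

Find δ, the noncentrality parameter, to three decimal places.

δ = d·√n = 0.27 × √203 = 3.8469

δ ≈ 3.847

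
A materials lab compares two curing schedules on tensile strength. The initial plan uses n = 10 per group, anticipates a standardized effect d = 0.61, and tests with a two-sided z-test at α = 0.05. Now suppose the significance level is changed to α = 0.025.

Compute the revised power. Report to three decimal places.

δ = d·√(n/2) = 0.61 × √(10/2) = 1.3640 (unchanged). New critical value: z_{0.0125} = 2.241.
Revised power = Φ(δ − 2.241) + Φ(−δ − 2.241) = Φ(-0.877) + Φ(-3.605) = 0.1901 + 0.0002 = 0.1903.

Power ≈ 0.190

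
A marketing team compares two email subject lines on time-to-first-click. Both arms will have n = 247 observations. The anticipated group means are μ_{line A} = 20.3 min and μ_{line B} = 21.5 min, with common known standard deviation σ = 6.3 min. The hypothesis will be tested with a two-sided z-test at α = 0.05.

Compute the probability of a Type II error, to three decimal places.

β ≈ 0.438

Standardized effect: d = |μ_{line A} − μ_{line B}| / σ = |20.3 − 21.5| / 6.3 = 0.1905
Noncentrality parameter: δ = d·√(n/2) = 0.1905 × √(247/2) = 2.1168
Two-sided α = 0.05 → critical value z_{0.025} = 1.960.
Power = Φ(δ − 1.960) + Φ(−δ − 1.960) = Φ(0.157) + Φ(-4.077) = 0.5623 + 0.0000 = 0.5623.
Type II error: β = 1 − power = 1 − 0.5623 = 0.4377.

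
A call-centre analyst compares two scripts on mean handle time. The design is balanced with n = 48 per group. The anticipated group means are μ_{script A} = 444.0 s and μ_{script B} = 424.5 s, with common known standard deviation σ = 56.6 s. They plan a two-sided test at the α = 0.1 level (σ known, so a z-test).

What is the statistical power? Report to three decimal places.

Standardized effect: d = |μ_{script A} − μ_{script B}| / σ = |444.0 − 424.5| / 56.6 = 0.3445
Noncentrality parameter: δ = d·√(n/2) = 0.3445 × √(48/2) = 1.6878
Two-sided α = 0.1 → critical value z_{0.05} = 1.645.
Power = Φ(δ − 1.645) + Φ(−δ − 1.645) = Φ(0.043) + Φ(-3.333) = 0.5171 + 0.0004 = 0.5176.

Power ≈ 0.518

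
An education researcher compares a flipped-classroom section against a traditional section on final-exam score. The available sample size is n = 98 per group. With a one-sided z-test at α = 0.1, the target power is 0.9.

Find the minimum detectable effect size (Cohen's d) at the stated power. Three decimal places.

d ≈ 0.366

Need Φ(δ − 1.282) = 0.9, so δ = 1.282 + 1.282 = 2.563.
δ = d·√(n/2) ⇒ d = δ/√(n/2) = 2.563/√(98/2) = 0.3662.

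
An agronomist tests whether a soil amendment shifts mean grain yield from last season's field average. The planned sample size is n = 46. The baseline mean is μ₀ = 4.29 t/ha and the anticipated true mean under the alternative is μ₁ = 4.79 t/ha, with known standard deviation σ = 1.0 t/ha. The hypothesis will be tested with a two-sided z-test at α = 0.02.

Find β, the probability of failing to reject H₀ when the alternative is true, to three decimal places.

Standardized effect: d = |μ₁ − μ₀| / σ = |4.79 − 4.29| / 1.0 = 0.5000
Noncentrality parameter: δ = d·√n = 0.5000 × √46 = 3.3912
Two-sided α = 0.02 → critical value z_{0.01} = 2.326.
Power = Φ(δ − 2.326) + Φ(−δ − 2.326) = Φ(1.065) + Φ(-5.718) = 0.8565 + 0.0000 = 0.8565.
Type II error: β = 1 − power = 1 − 0.8565 = 0.1435.

β ≈ 0.143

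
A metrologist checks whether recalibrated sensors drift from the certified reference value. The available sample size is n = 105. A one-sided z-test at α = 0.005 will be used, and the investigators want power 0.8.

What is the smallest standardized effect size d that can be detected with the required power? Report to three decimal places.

d ≈ 0.334

Required noncentrality: δ = z_{0.005} + z_{0.20} = 2.576 + 0.842 = 3.417.
δ = d·√n ⇒ d = δ/√n = 3.417/√105 = 0.3335.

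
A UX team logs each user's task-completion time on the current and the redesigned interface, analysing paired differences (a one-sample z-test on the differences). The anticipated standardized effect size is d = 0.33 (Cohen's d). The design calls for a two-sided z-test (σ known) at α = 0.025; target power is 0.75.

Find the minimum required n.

n = 79

For power 0.75 need Φ(δ − z_{0.0125}) = 0.75, so δ = z_{0.0125} + z_{0.25} = 2.241 + 0.674 = 2.916.
(The Φ(−δ − z_{α/2}) term is vanishingly small for δ > 0 and is dropped in the standard sample-size formula.)
δ = d·√n ⇒ n = (δ/d)² = (2.916 / 0.33)² = 78.08.
Round up to the next whole unit.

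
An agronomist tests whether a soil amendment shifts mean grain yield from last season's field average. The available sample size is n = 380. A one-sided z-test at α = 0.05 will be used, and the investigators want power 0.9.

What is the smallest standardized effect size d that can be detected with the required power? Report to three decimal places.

Required noncentrality: δ = z_{0.05} + z_{0.10} = 1.645 + 1.282 = 2.926.
δ = d·√n ⇒ d = δ/√n = 2.926/√380 = 0.1501.

d ≈ 0.150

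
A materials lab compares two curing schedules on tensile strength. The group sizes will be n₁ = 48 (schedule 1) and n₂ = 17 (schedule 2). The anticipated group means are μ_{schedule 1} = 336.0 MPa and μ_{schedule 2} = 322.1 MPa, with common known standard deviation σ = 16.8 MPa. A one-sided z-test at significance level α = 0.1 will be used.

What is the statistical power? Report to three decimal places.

Power ≈ 0.951

Standardized effect: d = |μ_{schedule 1} − μ_{schedule 2}| / σ = |336.0 − 322.1| / 16.8 = 0.8274
Noncentrality parameter: δ = d / √(1/n₁ + 1/n₂) = 0.8274 / √(1/48 + 1/17) = 2.9315
One-sided α = 0.1 → critical value z_{0.1} = 1.282.
Power = P(Z > 1.282 − δ) = Φ(1.650) = 0.9505.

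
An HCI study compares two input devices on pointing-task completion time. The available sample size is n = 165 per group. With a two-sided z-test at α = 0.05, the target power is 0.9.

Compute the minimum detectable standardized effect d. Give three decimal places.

d ≈ 0.357

Required noncentrality: δ = z_{0.025} + z_{0.10} = 1.960 + 1.282 = 3.242.
(The second rejection-region term Φ(−δ − z_{α/2}) is negligible and dropped.)
δ = d·√(n/2) ⇒ d = δ/√(n/2) = 3.242/√(165/2) = 0.3569.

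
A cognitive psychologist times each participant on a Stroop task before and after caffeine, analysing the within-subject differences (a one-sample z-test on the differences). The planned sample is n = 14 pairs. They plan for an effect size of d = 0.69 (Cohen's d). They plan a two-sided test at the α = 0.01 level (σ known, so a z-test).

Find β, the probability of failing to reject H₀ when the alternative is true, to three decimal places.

β ≈ 0.498

Noncentrality parameter: δ = d·√n = 0.69 × √14 = 2.5817
Two-sided α = 0.01 → critical value z_{0.005} = 2.576.
Power = Φ(δ − 2.576) + Φ(−δ − 2.576) = Φ(0.006) + Φ(-5.158) = 0.5024 + 0.0000 = 0.5024.
Type II error: β = 1 − power = 1 − 0.5024 = 0.4976.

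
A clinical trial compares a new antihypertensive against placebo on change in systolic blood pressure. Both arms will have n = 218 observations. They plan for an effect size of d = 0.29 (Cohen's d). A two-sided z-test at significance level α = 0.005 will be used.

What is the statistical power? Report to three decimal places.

Power ≈ 0.587

Noncentrality parameter: δ = d·√(n/2) = 0.29 × √(218/2) = 3.0277
Two-sided α = 0.005 → critical value z_{0.0025} = 2.807.
Power = Φ(δ − 2.807) + Φ(−δ − 2.807) = Φ(0.221) + Φ(-5.835) = 0.5873 + 0.0000 = 0.5873.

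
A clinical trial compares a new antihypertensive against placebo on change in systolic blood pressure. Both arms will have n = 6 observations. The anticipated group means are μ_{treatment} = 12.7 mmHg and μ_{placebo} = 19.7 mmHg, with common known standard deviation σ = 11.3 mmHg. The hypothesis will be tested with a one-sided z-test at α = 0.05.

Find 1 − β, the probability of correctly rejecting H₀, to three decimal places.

Power ≈ 0.284

Standardized effect: d = |μ_{treatment} − μ_{placebo}| / σ = |12.7 − 19.7| / 11.3 = 0.6195
Noncentrality parameter: δ = d·√(n/2) = 0.6195 × √(6/2) = 1.0730
Critical value for a one-sided test at α = 0.05: z_α = 1.645.
Power = P(Z > 1.645 − δ) = Φ(-0.572) = 0.2837.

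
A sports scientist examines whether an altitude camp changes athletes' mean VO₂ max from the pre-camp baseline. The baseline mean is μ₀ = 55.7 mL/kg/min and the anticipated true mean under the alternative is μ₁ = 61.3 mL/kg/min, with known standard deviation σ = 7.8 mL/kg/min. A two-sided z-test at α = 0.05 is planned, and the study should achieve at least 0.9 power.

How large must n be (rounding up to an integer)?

Standardized effect: d = |μ₁ − μ₀| / σ = |61.3 − 55.7| / 7.8 = 0.7179
Set Φ(δ − 1.960) = 0.9; then δ − 1.960 = Φ⁻¹(0.9) = 1.282, giving δ = 3.242.
(For δ > 0 the lower-tail rejection region contributes negligibly to power, so the one-term inversion is standard.)
δ = d·√n ⇒ n = (δ/d)² = (3.242 / 0.7179)² = 20.38.
Round up to the next whole unit.

n = 21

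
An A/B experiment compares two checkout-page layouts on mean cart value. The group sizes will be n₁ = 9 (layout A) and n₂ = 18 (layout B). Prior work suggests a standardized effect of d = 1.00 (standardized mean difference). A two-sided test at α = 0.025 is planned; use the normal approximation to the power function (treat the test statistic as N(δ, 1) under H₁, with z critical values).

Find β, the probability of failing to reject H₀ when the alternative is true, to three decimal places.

β ≈ 0.418

Noncentrality parameter: λ = d / √(1/n₁ + 1/n₂) = 1.00 / √(1/9 + 1/18) = 2.4495
Two-sided α = 0.025 → critical value z_{0.0125} = 2.241.
Power = Φ(λ − 2.241) + Φ(−λ − 2.241) = Φ(0.208) + Φ(-4.691) = 0.5824 + 0.0000 = 0.5824.
Type II error: β = 1 − power = 1 − 0.5824 = 0.4176.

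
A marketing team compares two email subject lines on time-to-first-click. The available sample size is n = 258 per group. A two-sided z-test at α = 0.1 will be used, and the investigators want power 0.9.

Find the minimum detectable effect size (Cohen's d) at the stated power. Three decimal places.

Required noncentrality: δ = z_{0.05} + z_{0.10} = 1.645 + 1.282 = 2.926.
(The second rejection-region term Φ(−δ − z_{α/2}) is negligible and dropped.)
δ = d·√(n/2) ⇒ d = δ/√(n/2) = 2.926/√(258/2) = 0.2577.

d ≈ 0.258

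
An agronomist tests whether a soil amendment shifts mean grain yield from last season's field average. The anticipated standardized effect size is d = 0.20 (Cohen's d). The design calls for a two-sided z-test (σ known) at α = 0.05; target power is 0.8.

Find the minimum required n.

For power 0.8 need Φ(δ − z_{0.025}) = 0.8, so δ = z_{0.025} + z_{0.20} = 1.960 + 0.842 = 2.802.
(For δ > 0 the lower-tail rejection region contributes negligibly to power, so the one-term inversion is standard.)
δ = d·√n ⇒ n = (δ/d)² = (2.802 / 0.20)² = 196.22.
Rounding up, n = 197.

n = 197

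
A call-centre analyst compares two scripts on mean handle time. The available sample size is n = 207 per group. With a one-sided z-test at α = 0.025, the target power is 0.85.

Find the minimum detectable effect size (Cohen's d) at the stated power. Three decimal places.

Need Φ(δ − 1.960) = 0.85, so δ = 1.960 + 1.036 = 2.996.
δ = d·√(n/2) ⇒ d = δ/√(n/2) = 2.996/√(207/2) = 0.2945.

d ≈ 0.295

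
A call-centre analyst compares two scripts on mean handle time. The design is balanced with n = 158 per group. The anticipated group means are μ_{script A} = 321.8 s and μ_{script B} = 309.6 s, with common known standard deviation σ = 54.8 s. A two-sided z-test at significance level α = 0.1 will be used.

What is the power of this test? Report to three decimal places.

Power ≈ 0.631

Standardized effect: d = |μ_{script A} − μ_{script B}| / σ = |321.8 − 309.6| / 54.8 = 0.2226
Noncentrality parameter: δ = d·√(n/2) = 0.2226 × √(158/2) = 1.9788
Two-sided α = 0.1 → critical value z_{0.05} = 1.645.
Power = Φ(δ − 1.645) + Φ(−δ − 1.645) = Φ(0.334) + Φ(-3.624) = 0.6308 + 0.0001 = 0.6309.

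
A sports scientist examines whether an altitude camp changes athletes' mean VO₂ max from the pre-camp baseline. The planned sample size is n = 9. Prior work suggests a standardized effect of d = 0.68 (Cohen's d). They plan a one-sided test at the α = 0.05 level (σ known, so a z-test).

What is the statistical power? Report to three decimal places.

Noncentrality parameter: λ = d·√n = 0.68 × √9 = 2.0400
One-sided α = 0.05 → critical value z_{0.05} = 1.645.
Power = P(Z > 1.645 − λ) = Φ(0.395) = 0.6536.

Power ≈ 0.654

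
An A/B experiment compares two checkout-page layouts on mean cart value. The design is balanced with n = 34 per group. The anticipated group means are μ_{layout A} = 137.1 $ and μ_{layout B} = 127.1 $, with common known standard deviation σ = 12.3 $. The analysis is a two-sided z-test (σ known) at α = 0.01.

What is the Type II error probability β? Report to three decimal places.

β ≈ 0.219

Standardized effect: d = |μ_{layout A} − μ_{layout B}| / σ = |137.1 − 127.1| / 12.3 = 0.8130
Noncentrality parameter: δ = d·√(n/2) = 0.8130 × √(34/2) = 3.3521
Critical value for a two-sided test at α = 0.01: z_{α/2} = 2.576.
Power = Φ(δ − 2.576) + Φ(−δ − 2.576) = Φ(0.776) + Φ(-5.928) = 0.7812 + 0.0000 = 0.7812.
Type II error: β = 1 − power = 1 − 0.7812 = 0.2188.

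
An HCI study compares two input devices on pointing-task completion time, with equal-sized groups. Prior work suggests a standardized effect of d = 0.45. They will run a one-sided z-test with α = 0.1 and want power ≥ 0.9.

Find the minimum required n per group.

n = 65 per group

For power 0.9 need Φ(δ − z_{0.1}) = 0.9, so δ = z_{0.1} + z_{0.10} = 1.282 + 1.282 = 2.563.
δ = d·√(n/2) ⇒ n = 2(δ/d)² = 2 × (2.563 / 0.45)² = 64.88.
Rounding up, n = 65 per group.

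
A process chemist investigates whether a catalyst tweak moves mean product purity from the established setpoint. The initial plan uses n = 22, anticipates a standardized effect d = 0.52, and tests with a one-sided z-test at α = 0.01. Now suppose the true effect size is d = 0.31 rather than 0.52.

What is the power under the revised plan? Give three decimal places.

With d = 0.31: δ = d·√n = 0.31 × √22 = 1.4540. Critical value z_{0.01} = 2.326.
Revised power = Φ(δ − 2.326) = Φ(-0.872) = 0.1915.

Power ≈ 0.192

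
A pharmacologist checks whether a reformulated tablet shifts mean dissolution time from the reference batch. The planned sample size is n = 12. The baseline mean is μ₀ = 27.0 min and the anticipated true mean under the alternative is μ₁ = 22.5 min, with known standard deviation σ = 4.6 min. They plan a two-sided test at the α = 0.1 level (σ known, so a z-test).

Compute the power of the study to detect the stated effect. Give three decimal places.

Power ≈ 0.959

Standardized effect: d = |μ₁ − μ₀| / σ = |22.5 − 27.0| / 4.6 = 0.9783
Noncentrality parameter: λ = d·√n = 0.9783 × √12 = 3.3888
Two-sided α = 0.1 → critical value z_{0.05} = 1.645.
Power = Φ(λ − 1.645) + Φ(−λ − 1.645) = Φ(1.744) + Φ(-5.034) = 0.9594 + 0.0000 = 0.9594.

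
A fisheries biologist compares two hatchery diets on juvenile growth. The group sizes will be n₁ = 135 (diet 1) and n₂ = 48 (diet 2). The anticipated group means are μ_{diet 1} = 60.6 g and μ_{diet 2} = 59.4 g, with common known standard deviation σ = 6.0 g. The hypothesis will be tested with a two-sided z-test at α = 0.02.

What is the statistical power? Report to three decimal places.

Standardized effect: d = |μ_{diet 1} − μ_{diet 2}| / σ = |60.6 − 59.4| / 6.0 = 0.2000
Noncentrality parameter: δ = d / √(1/n₁ + 1/n₂) = 0.2000 / √(1/135 + 1/48) = 1.1901
Two-sided α = 0.02 → critical value z_{0.01} = 2.326.
Power = Φ(δ − 2.326) + Φ(−δ − 2.326) = Φ(-1.136) + Φ(-3.516) = 0.1279 + 0.0002 = 0.1281.

Power ≈ 0.128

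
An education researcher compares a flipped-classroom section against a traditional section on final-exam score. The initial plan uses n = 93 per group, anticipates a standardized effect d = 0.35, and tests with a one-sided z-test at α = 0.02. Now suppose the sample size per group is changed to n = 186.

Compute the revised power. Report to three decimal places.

With n = 186 per group: δ = d·√(n/2) = 0.35 × √(186/2) = 3.3753. Critical value z_{0.02} = 2.054.
Revised power = P(Z > 2.054 − δ) = Φ(1.322) = 0.9068.

Power ≈ 0.907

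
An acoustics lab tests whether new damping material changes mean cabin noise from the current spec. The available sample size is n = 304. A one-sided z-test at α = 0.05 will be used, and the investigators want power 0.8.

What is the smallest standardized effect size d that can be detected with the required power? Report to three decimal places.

d ≈ 0.143

Need Φ(δ − 1.645) = 0.8, so δ = 1.645 + 0.842 = 2.486.
δ = d·√n ⇒ d = δ/√n = 2.486/√304 = 0.1426.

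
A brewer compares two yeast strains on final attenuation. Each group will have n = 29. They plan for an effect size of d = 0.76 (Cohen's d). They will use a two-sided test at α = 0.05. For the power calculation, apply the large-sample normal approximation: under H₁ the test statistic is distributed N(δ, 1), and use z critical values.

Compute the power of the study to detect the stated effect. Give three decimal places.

Noncentrality parameter: δ = d·√(n/2) = 0.76 × √(29/2) = 2.8940
Two-sided α = 0.05 → critical value z_{0.025} = 1.960.
Power = Φ(δ − 1.960) + Φ(−δ − 1.960) = Φ(0.934) + Φ(-4.854) = 0.8249 + 0.0000 = 0.8249.

Power ≈ 0.825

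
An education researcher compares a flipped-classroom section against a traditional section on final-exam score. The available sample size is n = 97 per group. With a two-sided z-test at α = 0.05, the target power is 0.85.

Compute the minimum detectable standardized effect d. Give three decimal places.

d ≈ 0.430

Need Φ(δ − 1.960) = 0.85, so δ = 1.960 + 1.036 = 2.996.
(The second rejection-region term Φ(−δ − z_{α/2}) is negligible and dropped.)
δ = d·√(n/2) ⇒ d = δ/√(n/2) = 2.996/√(97/2) = 0.4303.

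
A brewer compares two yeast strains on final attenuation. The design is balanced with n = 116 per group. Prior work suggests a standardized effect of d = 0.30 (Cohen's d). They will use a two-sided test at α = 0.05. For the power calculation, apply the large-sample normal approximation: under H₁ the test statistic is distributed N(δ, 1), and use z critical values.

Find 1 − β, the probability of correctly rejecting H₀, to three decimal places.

Noncentrality parameter: λ = d·√(n/2) = 0.30 × √(116/2) = 2.2847
Two-sided α = 0.05 → critical value z_{0.025} = 1.960.
Power = Φ(λ − 1.960) + Φ(−λ − 1.960) = Φ(0.325) + Φ(-4.245) = 0.6273 + 0.0000 = 0.6273.

Power ≈ 0.627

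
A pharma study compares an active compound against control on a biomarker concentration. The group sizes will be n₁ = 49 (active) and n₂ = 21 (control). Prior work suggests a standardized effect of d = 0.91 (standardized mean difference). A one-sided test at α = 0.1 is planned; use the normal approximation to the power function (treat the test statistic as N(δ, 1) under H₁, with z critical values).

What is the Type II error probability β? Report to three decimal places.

Noncentrality parameter: δ = d / √(1/n₁ + 1/n₂) = 0.91 / √(1/49 + 1/21) = 3.4890
Critical value for a one-sided test at α = 0.1: z_α = 1.282.
Power = Φ(δ − 1.282) = Φ(2.207) = 0.9864.
Type II error: β = 1 − power = 1 − 0.9864 = 0.0136.

β ≈ 0.014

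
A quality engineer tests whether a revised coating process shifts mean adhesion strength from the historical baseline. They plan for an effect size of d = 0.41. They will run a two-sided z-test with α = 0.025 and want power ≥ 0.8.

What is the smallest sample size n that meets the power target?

n = 57

Set Φ(δ − 2.241) = 0.8; then δ − 2.241 = Φ⁻¹(0.8) = 0.842, giving δ = 3.083.
(Ignoring the negligible lower-tail rejection probability gives the usual closed-form inversion.)
δ = d·√n ⇒ n = (δ/d)² = (3.083 / 0.41)² = 56.54.
Rounding up, n = 57.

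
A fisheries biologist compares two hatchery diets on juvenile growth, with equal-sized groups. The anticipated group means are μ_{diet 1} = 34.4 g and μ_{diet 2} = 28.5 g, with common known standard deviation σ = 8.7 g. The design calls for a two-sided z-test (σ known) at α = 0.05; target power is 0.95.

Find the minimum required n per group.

n = 57 per group

Standardized effect: d = |μ_{diet 1} − μ_{diet 2}| / σ = |34.4 − 28.5| / 8.7 = 0.6782
For power 0.95 need Φ(δ − z_{0.025}) = 0.95, so δ = z_{0.025} + z_{0.05} = 1.960 + 1.645 = 3.605.
(Ignoring the negligible lower-tail rejection probability gives the usual closed-form inversion.)
δ = d·√(n/2) ⇒ n = 2(δ/d)² = 2 × (3.605 / 0.6782)² = 56.51.
Round up to the next whole unit.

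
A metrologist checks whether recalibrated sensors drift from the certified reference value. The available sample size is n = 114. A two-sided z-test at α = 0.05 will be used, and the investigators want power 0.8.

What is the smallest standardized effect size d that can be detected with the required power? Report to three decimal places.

Need Φ(δ − 1.960) = 0.8, so δ = 1.960 + 0.842 = 2.802.
(Lower-tail contribution to power is negligible for δ > 0.)
δ = d·√n ⇒ d = δ/√n = 2.802/√114 = 0.2624.

d ≈ 0.262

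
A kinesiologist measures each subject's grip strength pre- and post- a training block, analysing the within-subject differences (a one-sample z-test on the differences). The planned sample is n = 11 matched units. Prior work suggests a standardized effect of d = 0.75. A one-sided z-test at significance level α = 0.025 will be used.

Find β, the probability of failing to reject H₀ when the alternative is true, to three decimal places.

Noncentrality parameter: δ = d·√n = 0.75 × √11 = 2.4875
One-sided α = 0.025 → critical value z_{0.025} = 1.960.
Power = Φ(δ − 1.960) = Φ(0.528) = 0.7011.
Type II error: β = 1 − power = 1 − 0.7011 = 0.2989.

β ≈ 0.299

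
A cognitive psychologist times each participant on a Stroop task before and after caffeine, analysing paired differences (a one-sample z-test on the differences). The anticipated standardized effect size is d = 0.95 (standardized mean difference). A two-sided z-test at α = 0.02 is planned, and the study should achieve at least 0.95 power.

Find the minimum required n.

n = 18

Set Φ(δ − 2.326) = 0.95; then δ − 2.326 = Φ⁻¹(0.95) = 1.645, giving δ = 3.971.
(Ignoring the negligible lower-tail rejection probability gives the usual closed-form inversion.)
δ = d·√n ⇒ n = (δ/d)² = (3.971 / 0.95)² = 17.47.
Round up to the next whole unit.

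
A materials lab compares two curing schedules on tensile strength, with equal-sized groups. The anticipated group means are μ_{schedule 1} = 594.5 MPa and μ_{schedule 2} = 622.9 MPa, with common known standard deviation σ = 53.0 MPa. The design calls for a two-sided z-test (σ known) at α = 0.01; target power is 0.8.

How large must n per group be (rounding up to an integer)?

n = 82 per group

Standardized effect: d = |μ_{schedule 1} − μ_{schedule 2}| / σ = |594.5 − 622.9| / 53.0 = 0.5358
For power 0.8 need Φ(δ − z_{0.005}) = 0.8, so δ = z_{0.005} + z_{0.20} = 2.576 + 0.842 = 3.417.
(For δ > 0 the lower-tail rejection region contributes negligibly to power, so the one-term inversion is standard.)
δ = d·√(n/2) ⇒ n = 2(δ/d)² = 2 × (3.417 / 0.5358)² = 81.35.
Round up to the next whole unit.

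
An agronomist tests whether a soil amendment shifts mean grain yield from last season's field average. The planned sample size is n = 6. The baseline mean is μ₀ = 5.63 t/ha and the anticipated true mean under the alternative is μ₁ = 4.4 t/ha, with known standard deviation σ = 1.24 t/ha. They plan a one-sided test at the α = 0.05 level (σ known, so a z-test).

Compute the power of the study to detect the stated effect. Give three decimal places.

Power ≈ 0.784

Standardized effect: d = |μ₁ − μ₀| / σ = |4.4 − 5.63| / 1.24 = 0.9919
Noncentrality parameter: δ = d·√n = 0.9919 × √6 = 2.4297
Critical value for a one-sided test at α = 0.05: z_α = 1.645.
Power = P(Z > 1.645 − δ) = Φ(0.785) = 0.7837.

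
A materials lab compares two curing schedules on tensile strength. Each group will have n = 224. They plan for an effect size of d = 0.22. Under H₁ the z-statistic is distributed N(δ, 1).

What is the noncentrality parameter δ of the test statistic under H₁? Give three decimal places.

δ = d·√(n/2) = 0.22 × √(224/2) = 2.3283

δ ≈ 2.328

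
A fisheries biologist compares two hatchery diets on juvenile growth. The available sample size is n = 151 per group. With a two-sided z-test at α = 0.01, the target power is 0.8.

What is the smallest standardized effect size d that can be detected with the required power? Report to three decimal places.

d ≈ 0.393

Required noncentrality: δ = z_{0.005} + z_{0.20} = 2.576 + 0.842 = 3.417.
(Lower-tail contribution to power is negligible for δ > 0.)
δ = d·√(n/2) ⇒ d = δ/√(n/2) = 3.417/√(151/2) = 0.3933.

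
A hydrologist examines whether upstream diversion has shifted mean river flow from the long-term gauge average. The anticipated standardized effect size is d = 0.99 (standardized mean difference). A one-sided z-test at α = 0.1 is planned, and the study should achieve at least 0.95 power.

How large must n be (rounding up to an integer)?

n = 9

For power 0.95 need Φ(δ − z_{0.1}) = 0.95, so δ = z_{0.1} + z_{0.05} = 1.282 + 1.645 = 2.926.
δ = d·√n ⇒ n = (δ/d)² = (2.926 / 0.99)² = 8.74.
Round up to the next whole unit.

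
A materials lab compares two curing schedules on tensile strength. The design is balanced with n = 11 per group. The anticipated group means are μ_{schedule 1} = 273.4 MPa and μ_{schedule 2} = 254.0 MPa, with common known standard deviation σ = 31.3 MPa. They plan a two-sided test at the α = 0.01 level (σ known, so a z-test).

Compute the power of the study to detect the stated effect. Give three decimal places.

Power ≈ 0.131

Standardized effect: d = |μ_{schedule 1} − μ_{schedule 2}| / σ = |273.4 − 254.0| / 31.3 = 0.6198
Noncentrality parameter: δ = d·√(n/2) = 0.6198 × √(11/2) = 1.4536
Two-sided α = 0.01 → critical value z_{0.005} = 2.576.
Power = Φ(δ − 2.576) + Φ(−δ − 2.576) = Φ(-1.122) + Φ(-4.029) = 0.1309 + 0.0000 = 0.1309.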